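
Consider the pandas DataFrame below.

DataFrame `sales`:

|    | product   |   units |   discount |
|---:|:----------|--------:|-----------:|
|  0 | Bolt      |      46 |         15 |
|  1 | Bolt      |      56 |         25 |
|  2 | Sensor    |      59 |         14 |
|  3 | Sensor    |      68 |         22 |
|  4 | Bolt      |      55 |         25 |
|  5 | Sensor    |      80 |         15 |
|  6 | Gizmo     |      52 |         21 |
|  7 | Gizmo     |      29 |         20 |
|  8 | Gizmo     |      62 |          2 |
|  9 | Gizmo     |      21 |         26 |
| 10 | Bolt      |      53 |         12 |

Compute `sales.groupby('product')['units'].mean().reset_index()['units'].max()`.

group by product, mean of units:
product
Bolt      52.5
Gizmo     41.0
Sensor    69.0
Name: units, dtype: float64
reset_index():
  product  units
0    Bolt   52.5
1   Gizmo   41.0
2  Sensor   69.0

69.0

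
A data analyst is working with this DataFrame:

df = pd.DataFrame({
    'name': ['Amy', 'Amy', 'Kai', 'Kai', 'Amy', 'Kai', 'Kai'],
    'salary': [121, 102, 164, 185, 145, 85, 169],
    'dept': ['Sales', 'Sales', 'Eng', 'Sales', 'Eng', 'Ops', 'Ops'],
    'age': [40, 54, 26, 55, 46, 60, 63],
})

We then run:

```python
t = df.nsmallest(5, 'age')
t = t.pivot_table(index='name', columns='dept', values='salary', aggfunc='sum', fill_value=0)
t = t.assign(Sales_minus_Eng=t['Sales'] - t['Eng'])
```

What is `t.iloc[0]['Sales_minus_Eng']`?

78

take 5 rows with smallest age:
  name  salary   dept  age
2  Kai     164    Eng   26
0  Amy     121  Sales   40
4  Amy     145    Eng   46
1  Amy     102  Sales   54
3  Kai     185  Sales   55
pivot: rows=name, cols=dept, sum(salary):
dept  Eng  Sales
name            
Amy   145    223
Kai   164    185
add column Sales_minus_Eng = t['Sales'] - t['Eng']:
dept  Eng  Sales  Sales_minus_Eng
name                             
Amy   145    223               78
Kai   164    185               21
So iloc[0]['Sales_minus_Eng'] = 78.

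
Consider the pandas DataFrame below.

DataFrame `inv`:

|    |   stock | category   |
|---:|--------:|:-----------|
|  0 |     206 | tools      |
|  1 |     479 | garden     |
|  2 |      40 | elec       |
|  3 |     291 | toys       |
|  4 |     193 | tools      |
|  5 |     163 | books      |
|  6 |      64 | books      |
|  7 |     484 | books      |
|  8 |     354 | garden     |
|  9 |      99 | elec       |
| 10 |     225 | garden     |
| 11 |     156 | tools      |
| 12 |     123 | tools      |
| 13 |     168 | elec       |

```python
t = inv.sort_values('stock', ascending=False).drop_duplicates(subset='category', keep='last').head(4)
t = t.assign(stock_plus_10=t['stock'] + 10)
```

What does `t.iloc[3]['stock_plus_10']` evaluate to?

74

sort by stock descending:
    stock category
7     484    books
1     479   garden
8     354   garden
3     291     toys
10    225   garden
0     206    tools
4     193    tools
13    168     elec
5     163    books
11    156    tools
12    123    tools
9      99     elec
6      64    books
2      40     elec
drop duplicate category (keep=last):
    stock category
3     291     toys
10    225   garden
12    123    tools
6      64    books
2      40     elec
take first 4 rows:
    stock category
3     291     toys
10    225   garden
12    123    tools
6      64    books
add column stock_plus_10 = t['stock'] + 10:
    stock category  stock_plus_10
3     291     toys            301
10    225   garden            235
12    123    tools            133
6      64    books             74
So iloc[3]['stock_plus_10'] = 74.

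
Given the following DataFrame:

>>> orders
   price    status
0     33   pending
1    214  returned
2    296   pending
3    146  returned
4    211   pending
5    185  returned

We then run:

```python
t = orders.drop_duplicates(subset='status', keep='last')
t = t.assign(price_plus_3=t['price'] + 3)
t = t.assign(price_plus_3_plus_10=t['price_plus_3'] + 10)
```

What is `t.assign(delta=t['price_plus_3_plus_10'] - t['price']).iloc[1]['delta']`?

drop duplicate status (keep=last):
   price    status
4    211   pending
5    185  returned
add column price_plus_3 = t['price'] + 3:
   price    status  price_plus_3
4    211   pending           214
5    185  returned           188
add column price_plus_3_plus_10 = t['price_plus_3'] + 10:
   price    status  price_plus_3  price_plus_3_plus_10
4    211   pending           214                   224
5    185  returned           188                   198
add column delta = t['price_plus_3_plus_10'] - t['price']:
   price    status  price_plus_3  price_plus_3_plus_10  delta
4    211   pending           214                   224     13
5    185  returned           188                   198     13

13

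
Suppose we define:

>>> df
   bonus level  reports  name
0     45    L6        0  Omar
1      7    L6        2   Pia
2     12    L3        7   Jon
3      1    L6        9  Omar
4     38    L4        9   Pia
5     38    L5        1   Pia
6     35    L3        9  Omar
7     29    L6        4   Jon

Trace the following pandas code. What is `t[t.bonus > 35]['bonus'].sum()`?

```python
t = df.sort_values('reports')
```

121

sort by reports:
   bonus level  reports  name
0     45    L6        0  Omar
5     38    L5        1   Pia
1      7    L6        2   Pia
7     29    L6        4   Jon
2     12    L3        7   Jon
3      1    L6        9  Omar
4     38    L4        9   Pia
6     35    L3        9  Omar
filter rows where bonus > 35:
   bonus level  reports  name
0     45    L6        0  Omar
5     38    L5        1   Pia
4     38    L4        9   Pia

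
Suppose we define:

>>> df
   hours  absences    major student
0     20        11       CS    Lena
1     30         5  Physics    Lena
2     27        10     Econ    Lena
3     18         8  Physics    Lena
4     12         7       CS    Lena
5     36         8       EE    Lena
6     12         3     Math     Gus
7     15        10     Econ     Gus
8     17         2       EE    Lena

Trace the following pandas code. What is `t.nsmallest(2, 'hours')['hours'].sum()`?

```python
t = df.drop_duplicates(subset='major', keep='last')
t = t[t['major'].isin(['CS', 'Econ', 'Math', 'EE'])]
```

drop duplicate major (keep=last):
   hours  absences    major student
3     18         8  Physics    Lena
4     12         7       CS    Lena
6     12         3     Math     Gus
7     15        10     Econ     Gus
8     17         2       EE    Lena
filter rows where major in ['CS', 'Econ', 'Math', 'EE']:
   hours  absences major student
4     12         7    CS    Lena
6     12         3  Math     Gus
7     15        10  Econ     Gus
8     17         2    EE    Lena
take 2 rows with smallest hours:
   hours  absences major student
4     12         7    CS    Lena
6     12         3  Math     Gus
The sum of column 'hours' is 24.

24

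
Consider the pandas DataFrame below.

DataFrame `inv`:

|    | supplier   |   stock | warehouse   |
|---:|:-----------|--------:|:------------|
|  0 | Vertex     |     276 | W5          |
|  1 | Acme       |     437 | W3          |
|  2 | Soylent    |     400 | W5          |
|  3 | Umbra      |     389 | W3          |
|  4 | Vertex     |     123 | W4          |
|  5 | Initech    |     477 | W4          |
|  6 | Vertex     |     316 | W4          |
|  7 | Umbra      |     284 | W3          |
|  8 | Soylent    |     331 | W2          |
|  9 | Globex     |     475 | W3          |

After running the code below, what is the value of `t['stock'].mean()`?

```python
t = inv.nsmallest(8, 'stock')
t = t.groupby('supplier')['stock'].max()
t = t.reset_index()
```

385.5

take 8 rows with smallest stock:
  supplier  stock warehouse
4   Vertex    123        W4
0   Vertex    276        W5
7    Umbra    284        W3
6   Vertex    316        W4
8  Soylent    331        W2
3    Umbra    389        W3
2  Soylent    400        W5
1     Acme    437        W3
group by supplier, max of stock:
supplier
Acme       437
Soylent    400
Umbra      389
Vertex     316
Name: stock, dtype: int64
reset_index():
  supplier  stock
0     Acme    437
1  Soylent    400
2    Umbra    389
3   Vertex    316
Reading off the mean of column 'stock', we get 385.5.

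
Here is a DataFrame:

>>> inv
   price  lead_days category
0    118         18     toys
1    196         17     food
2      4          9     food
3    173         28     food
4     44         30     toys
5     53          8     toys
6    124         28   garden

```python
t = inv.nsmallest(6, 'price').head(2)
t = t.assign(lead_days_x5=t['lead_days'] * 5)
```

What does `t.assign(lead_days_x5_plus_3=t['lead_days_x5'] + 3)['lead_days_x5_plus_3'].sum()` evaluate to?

take 6 rows with smallest price:
   price  lead_days category
2      4          9     food
4     44         30     toys
5     53          8     toys
0    118         18     toys
6    124         28   garden
3    173         28     food
take first 2 rows:
   price  lead_days category
2      4          9     food
4     44         30     toys
add column lead_days_x5 = t['lead_days'] * 5:
   price  lead_days category  lead_days_x5
2      4          9     food            45
4     44         30     toys           150
add column lead_days_x5_plus_3 = t['lead_days_x5'] + 3:
   price  lead_days category  lead_days_x5  lead_days_x5_plus_3
2      4          9     food            45                   48
4     44         30     toys           150                  153

201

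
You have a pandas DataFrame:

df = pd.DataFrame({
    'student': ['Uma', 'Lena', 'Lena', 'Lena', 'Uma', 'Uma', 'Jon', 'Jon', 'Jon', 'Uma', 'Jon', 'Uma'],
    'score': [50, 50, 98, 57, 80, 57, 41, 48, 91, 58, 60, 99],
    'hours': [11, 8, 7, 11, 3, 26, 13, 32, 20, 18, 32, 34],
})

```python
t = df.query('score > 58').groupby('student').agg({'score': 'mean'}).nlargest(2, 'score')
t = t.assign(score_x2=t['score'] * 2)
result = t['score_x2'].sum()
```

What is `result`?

375.0

filter rows where score > 58:
   student  score  hours
2     Lena     98      7
4      Uma     80      3
8      Jon     91     20
10     Jon     60     32
11     Uma     99     34
group by student, mean of score:
         score
student       
Jon       75.5
Lena      98.0
Uma       89.5
take 2 rows with largest score:
         score
student       
Lena      98.0
Uma       89.5
add column score_x2 = t['score'] * 2:
         score  score_x2
student                 
Lena      98.0     196.0
Uma       89.5     179.0
Hence 375.0.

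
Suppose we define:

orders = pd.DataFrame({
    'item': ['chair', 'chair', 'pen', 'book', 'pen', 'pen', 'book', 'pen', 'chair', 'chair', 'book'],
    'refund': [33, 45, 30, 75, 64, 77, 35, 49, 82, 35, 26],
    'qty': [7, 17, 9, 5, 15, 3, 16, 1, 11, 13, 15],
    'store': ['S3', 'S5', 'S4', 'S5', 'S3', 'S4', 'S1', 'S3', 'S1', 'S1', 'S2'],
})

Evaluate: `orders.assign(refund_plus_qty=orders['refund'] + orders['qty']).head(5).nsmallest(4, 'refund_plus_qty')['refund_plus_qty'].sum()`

add column refund_plus_qty = orders['refund'] + orders['qty']:
     item  refund  qty store  refund_plus_qty
0   chair      33    7    S3               40
1   chair      45   17    S5               62
2     pen      30    9    S4               39
3    book      75    5    S5               80
4     pen      64   15    S3               79
5     pen      77    3    S4               80
6    book      35   16    S1               51
7     pen      49    1    S3               50
8   chair      82   11    S1               93
9   chair      35   13    S1               48
10   book      26   15    S2               41
take first 5 rows:
    item  refund  qty store  refund_plus_qty
0  chair      33    7    S3               40
1  chair      45   17    S5               62
2    pen      30    9    S4               39
3   book      75    5    S5               80
4    pen      64   15    S3               79
take 4 rows with smallest refund_plus_qty:
    item  refund  qty store  refund_plus_qty
2    pen      30    9    S4               39
0  chair      33    7    S3               40
1  chair      45   17    S5               62
4    pen      64   15    S3               79

220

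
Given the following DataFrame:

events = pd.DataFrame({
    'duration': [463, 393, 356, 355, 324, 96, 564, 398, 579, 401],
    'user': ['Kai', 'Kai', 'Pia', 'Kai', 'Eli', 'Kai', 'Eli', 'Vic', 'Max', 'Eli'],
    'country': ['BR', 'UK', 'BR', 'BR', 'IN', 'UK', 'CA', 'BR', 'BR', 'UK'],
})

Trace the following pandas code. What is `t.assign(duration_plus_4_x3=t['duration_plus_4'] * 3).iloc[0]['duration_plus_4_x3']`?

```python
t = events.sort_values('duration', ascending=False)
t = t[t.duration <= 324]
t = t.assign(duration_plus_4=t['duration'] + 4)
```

sort by duration descending:
   duration user country
8       579  Max      BR
6       564  Eli      CA
0       463  Kai      BR
9       401  Eli      UK
7       398  Vic      BR
1       393  Kai      UK
2       356  Pia      BR
3       355  Kai      BR
4       324  Eli      IN
5        96  Kai      UK
filter rows where duration <= 324:
   duration user country
4       324  Eli      IN
5        96  Kai      UK
add column duration_plus_4 = t['duration'] + 4:
   duration user country  duration_plus_4
4       324  Eli      IN              328
5        96  Kai      UK              100
add column duration_plus_4_x3 = t['duration_plus_4'] * 3:
   duration user country  duration_plus_4  duration_plus_4_x3
4       324  Eli      IN              328                 984
5        96  Kai      UK              100                 300
Hence 984.

984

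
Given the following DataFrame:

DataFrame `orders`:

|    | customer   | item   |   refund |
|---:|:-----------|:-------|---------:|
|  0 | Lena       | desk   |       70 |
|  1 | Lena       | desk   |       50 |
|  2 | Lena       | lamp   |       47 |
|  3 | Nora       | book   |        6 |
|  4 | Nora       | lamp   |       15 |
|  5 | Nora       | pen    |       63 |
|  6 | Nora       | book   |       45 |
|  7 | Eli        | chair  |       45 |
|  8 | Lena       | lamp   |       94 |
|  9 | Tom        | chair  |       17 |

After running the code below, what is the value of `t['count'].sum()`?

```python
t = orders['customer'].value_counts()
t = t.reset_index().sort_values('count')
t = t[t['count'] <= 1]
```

2

value_counts of customer:
customer
Lena    4
Nora    4
Eli     1
Tom     1
Name: count, dtype: int64
reset_index():
  customer  count
0     Lena      4
1     Nora      4
2      Eli      1
3      Tom      1
sort by count:
  customer  count
2      Eli      1
3      Tom      1
0     Lena      4
1     Nora      4
filter rows where count <= 1:
  customer  count
2      Eli      1
3      Tom      1
Reading off the sum of column 'count', we get 2.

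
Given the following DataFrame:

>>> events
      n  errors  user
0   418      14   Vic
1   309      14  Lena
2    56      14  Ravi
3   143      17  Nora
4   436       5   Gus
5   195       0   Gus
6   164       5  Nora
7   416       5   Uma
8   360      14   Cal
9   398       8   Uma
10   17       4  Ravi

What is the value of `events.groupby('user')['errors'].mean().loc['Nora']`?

group by user, mean of errors:
user
Cal     14.0
Gus      2.5
Lena    14.0
Nora    11.0
Ravi     9.0
Uma      6.5
Vic     14.0
Name: errors, dtype: float64
value at index 'Nora' → 11.0

11.0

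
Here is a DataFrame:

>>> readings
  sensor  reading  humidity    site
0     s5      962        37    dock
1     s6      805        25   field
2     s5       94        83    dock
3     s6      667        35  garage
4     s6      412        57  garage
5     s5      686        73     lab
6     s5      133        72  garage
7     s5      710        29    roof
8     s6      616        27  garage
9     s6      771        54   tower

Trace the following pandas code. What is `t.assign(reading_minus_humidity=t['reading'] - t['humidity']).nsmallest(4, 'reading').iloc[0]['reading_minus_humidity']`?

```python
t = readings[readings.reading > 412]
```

filter rows where reading > 412:
  sensor  reading  humidity    site
0     s5      962        37    dock
1     s6      805        25   field
3     s6      667        35  garage
5     s5      686        73     lab
7     s5      710        29    roof
8     s6      616        27  garage
9     s6      771        54   tower
add column reading_minus_humidity = t['reading'] - t['humidity']:
  sensor  reading  humidity    site  reading_minus_humidity
0     s5      962        37    dock                     925
1     s6      805        25   field                     780
3     s6      667        35  garage                     632
5     s5      686        73     lab                     613
7     s5      710        29    roof                     681
8     s6      616        27  garage                     589
9     s6      771        54   tower                     717
take 4 rows with smallest reading:
  sensor  reading  humidity    site  reading_minus_humidity
8     s6      616        27  garage                     589
3     s6      667        35  garage                     632
5     s5      686        73     lab                     613
7     s5      710        29    roof                     681
value at position 0, column 'reading_minus_humidity' → 589

589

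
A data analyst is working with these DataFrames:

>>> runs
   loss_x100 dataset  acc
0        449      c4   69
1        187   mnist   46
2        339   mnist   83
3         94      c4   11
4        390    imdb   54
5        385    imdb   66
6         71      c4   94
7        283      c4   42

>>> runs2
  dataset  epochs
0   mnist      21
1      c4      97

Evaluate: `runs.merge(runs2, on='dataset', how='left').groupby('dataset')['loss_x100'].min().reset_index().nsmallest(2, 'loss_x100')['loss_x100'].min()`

71

merge on 'dataset' (how='left') → 8 rows:
   loss_x100 dataset  acc  epochs
0        449      c4   69    97.0
1        187   mnist   46    21.0
2        339   mnist   83    21.0
3         94      c4   11    97.0
4        390    imdb   54     NaN
5        385    imdb   66     NaN
6         71      c4   94    97.0
7        283      c4   42    97.0
group by dataset, min of loss_x100:
dataset
c4        71
imdb     385
mnist    187
Name: loss_x100, dtype: int64
reset_index():
  dataset  loss_x100
0      c4         71
1    imdb        385
2   mnist        187
take 2 rows with smallest loss_x100:
  dataset  loss_x100
0      c4         71
2   mnist        187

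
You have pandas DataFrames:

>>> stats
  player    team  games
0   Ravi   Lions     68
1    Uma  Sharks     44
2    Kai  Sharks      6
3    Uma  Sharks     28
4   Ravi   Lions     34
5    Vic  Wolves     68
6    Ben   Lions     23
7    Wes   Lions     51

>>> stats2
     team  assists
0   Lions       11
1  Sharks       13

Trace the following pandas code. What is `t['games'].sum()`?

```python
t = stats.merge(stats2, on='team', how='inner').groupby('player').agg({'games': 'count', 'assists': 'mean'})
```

merge on 'team' (how='inner') → 7 rows:
  player    team  games  assists
0   Ravi   Lions     68       11
1    Uma  Sharks     44       13
2    Kai  Sharks      6       13
3    Uma  Sharks     28       13
4   Ravi   Lions     34       11
5    Ben   Lions     23       11
6    Wes   Lions     51       11
group by player: count(games), mean(assists):
        games  assists
player                
Ben         1     11.0
Kai         1     13.0
Ravi        2     11.0
Uma         2     13.0
Wes         1     11.0
Hence 7.

7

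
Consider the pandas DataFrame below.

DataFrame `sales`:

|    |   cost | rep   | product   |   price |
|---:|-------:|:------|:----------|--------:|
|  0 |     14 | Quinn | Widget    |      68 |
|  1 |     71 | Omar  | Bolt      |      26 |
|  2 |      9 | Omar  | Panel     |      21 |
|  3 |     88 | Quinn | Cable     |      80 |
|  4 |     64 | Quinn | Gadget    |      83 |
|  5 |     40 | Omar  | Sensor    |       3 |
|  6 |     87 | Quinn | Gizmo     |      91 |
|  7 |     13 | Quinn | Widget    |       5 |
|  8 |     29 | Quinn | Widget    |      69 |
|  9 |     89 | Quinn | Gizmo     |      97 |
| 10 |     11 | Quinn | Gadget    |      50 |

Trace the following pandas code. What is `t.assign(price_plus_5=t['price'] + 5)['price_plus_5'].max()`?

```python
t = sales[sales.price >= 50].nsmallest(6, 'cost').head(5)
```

filter rows where price >= 50:
    cost    rep product  price
0     14  Quinn  Widget     68
3     88  Quinn   Cable     80
4     64  Quinn  Gadget     83
6     87  Quinn   Gizmo     91
8     29  Quinn  Widget     69
9     89  Quinn   Gizmo     97
10    11  Quinn  Gadget     50
take 6 rows with smallest cost:
    cost    rep product  price
10    11  Quinn  Gadget     50
0     14  Quinn  Widget     68
8     29  Quinn  Widget     69
4     64  Quinn  Gadget     83
6     87  Quinn   Gizmo     91
3     88  Quinn   Cable     80
take first 5 rows:
    cost    rep product  price
10    11  Quinn  Gadget     50
0     14  Quinn  Widget     68
8     29  Quinn  Widget     69
4     64  Quinn  Gadget     83
6     87  Quinn   Gizmo     91
add column price_plus_5 = t['price'] + 5:
    cost    rep product  price  price_plus_5
10    11  Quinn  Gadget     50            55
0     14  Quinn  Widget     68            73
8     29  Quinn  Widget     69            74
4     64  Quinn  Gadget     83            88
6     87  Quinn   Gizmo     91            96
The max of column 'price_plus_5' is 96.

96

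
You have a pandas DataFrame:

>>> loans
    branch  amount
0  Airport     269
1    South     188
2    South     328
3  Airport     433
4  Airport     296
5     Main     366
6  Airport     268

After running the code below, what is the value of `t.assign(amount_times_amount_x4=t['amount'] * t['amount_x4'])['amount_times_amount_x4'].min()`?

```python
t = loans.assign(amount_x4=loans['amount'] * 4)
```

add column amount_x4 = loans['amount'] * 4:
    branch  amount  amount_x4
0  Airport     269       1076
1    South     188        752
2    South     328       1312
3  Airport     433       1732
4  Airport     296       1184
5     Main     366       1464
6  Airport     268       1072
add column amount_times_amount_x4 = t['amount'] * t['amount_x4']:
    branch  amount  amount_x4  amount_times_amount_x4
0  Airport     269       1076                  289444
1    South     188        752                  141376
2    South     328       1312                  430336
3  Airport     433       1732                  749956
4  Airport     296       1184                  350464
5     Main     366       1464                  535824
6  Airport     268       1072                  287296
So min() = 141376.

141376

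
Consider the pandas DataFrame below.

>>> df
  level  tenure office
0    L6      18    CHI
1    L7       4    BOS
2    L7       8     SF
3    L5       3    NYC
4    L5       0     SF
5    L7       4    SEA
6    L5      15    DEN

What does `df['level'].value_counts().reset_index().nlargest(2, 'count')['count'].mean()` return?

3.0

value_counts of level:
level
L7    3
L5    3
L6    1
Name: count, dtype: int64
reset_index():
  level  count
0    L7      3
1    L5      3
2    L6      1
take 2 rows with largest count:
  level  count
0    L7      3
1    L5      3
Then the mean of column 'count': 3.0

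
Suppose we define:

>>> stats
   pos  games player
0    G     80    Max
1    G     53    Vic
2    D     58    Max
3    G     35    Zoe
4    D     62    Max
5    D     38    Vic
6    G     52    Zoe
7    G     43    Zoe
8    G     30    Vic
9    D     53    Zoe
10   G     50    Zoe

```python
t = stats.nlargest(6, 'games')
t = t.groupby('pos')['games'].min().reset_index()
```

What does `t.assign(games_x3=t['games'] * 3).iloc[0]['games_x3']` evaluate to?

159

take 6 rows with largest games:
  pos  games player
0   G     80    Max
4   D     62    Max
2   D     58    Max
1   G     53    Vic
9   D     53    Zoe
6   G     52    Zoe
group by pos, min of games:
pos
D    53
G    52
Name: games, dtype: int64
reset_index():
  pos  games
0   D     53
1   G     52
add column games_x3 = t['games'] * 3:
  pos  games  games_x3
0   D     53       159
1   G     52       156
Hence 159.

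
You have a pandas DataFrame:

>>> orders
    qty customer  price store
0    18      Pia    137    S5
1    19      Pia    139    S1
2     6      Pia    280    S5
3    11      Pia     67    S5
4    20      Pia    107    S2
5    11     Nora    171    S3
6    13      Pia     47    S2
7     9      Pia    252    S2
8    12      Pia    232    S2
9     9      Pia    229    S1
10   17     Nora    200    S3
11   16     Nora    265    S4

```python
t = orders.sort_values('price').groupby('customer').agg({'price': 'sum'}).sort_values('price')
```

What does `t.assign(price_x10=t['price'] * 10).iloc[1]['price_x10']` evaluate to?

14900

sort by price:
    qty customer  price store
6    13      Pia     47    S2
3    11      Pia     67    S5
4    20      Pia    107    S2
0    18      Pia    137    S5
1    19      Pia    139    S1
5    11     Nora    171    S3
10   17     Nora    200    S3
9     9      Pia    229    S1
8    12      Pia    232    S2
7     9      Pia    252    S2
11   16     Nora    265    S4
2     6      Pia    280    S5
group by customer, sum of price:
          price
customer       
Nora        636
Pia        1490
sort by price:
          price
customer       
Nora        636
Pia        1490
add column price_x10 = t['price'] * 10:
          price  price_x10
customer                  
Nora        636       6360
Pia        1490      14900
The value at position 1, column 'price_x10' is 14900.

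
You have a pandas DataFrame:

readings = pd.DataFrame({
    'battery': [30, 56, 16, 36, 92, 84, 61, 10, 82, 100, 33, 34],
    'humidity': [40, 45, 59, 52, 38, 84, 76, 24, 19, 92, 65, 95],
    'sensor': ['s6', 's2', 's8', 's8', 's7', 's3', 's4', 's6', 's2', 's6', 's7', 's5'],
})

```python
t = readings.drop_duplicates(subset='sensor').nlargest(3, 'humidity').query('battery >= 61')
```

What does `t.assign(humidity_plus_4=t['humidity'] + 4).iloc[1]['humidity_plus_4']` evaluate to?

80

drop duplicate sensor (keep=first):
    battery  humidity sensor
0        30        40     s6
1        56        45     s2
2        16        59     s8
4        92        38     s7
5        84        84     s3
6        61        76     s4
11       34        95     s5
take 3 rows with largest humidity:
    battery  humidity sensor
11       34        95     s5
5        84        84     s3
6        61        76     s4
filter rows where battery >= 61:
   battery  humidity sensor
5       84        84     s3
6       61        76     s4
add column humidity_plus_4 = t['humidity'] + 4:
   battery  humidity sensor  humidity_plus_4
5       84        84     s3               88
6       61        76     s4               80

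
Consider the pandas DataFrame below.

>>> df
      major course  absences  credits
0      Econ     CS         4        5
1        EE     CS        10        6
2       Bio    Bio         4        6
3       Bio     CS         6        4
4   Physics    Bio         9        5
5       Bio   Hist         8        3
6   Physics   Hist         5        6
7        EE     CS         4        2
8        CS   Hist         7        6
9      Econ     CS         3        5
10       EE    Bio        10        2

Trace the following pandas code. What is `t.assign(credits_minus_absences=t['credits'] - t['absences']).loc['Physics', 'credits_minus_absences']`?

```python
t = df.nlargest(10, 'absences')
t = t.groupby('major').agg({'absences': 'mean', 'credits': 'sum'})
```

take 10 rows with largest absences:
      major course  absences  credits
1        EE     CS        10        6
10       EE    Bio        10        2
4   Physics    Bio         9        5
5       Bio   Hist         8        3
8        CS   Hist         7        6
3       Bio     CS         6        4
6   Physics   Hist         5        6
0      Econ     CS         4        5
2       Bio    Bio         4        6
7        EE     CS         4        2
group by major: mean(absences), sum(credits):
         absences  credits
major                     
Bio           6.0       13
CS            7.0        6
EE            8.0       10
Econ          4.0        5
Physics       7.0       11
add column credits_minus_absences = t['credits'] - t['absences']:
         absences  credits  credits_minus_absences
major                                             
Bio           6.0       13                     7.0
CS            7.0        6                    -1.0
EE            8.0       10                     2.0
Econ          4.0        5                     1.0
Physics       7.0       11                     4.0

4.0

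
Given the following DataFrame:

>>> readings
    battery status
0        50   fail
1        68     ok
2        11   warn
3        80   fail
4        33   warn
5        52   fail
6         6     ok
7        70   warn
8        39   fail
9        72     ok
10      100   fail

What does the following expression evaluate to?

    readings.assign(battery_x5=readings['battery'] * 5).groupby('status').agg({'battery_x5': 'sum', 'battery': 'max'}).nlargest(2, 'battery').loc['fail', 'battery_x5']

add column battery_x5 = readings['battery'] * 5:
    battery status  battery_x5
0        50   fail         250
1        68     ok         340
2        11   warn          55
3        80   fail         400
4        33   warn         165
5        52   fail         260
6         6     ok          30
7        70   warn         350
8        39   fail         195
9        72     ok         360
10      100   fail         500
group by status: sum(battery_x5), max(battery):
        battery_x5  battery
status                     
fail          1605      100
ok             730       72
warn           570       70
take 2 rows with largest battery:
        battery_x5  battery
status                     
fail          1605      100
ok             730       72
Taking the value at row 'fail', column 'battery_x5' gives 1605.

1605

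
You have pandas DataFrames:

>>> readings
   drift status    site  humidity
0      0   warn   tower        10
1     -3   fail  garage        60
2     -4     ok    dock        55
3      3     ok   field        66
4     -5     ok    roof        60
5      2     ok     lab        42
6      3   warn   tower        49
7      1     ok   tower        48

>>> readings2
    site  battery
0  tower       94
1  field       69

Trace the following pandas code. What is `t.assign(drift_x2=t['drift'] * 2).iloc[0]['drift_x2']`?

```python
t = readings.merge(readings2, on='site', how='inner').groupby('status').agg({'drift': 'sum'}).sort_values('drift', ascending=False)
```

merge on 'site' (how='inner') → 4 rows:
   drift status   site  humidity  battery
0      0   warn  tower        10       94
1      3     ok  field        66       69
2      3   warn  tower        49       94
3      1     ok  tower        48       94
group by status, sum of drift:
        drift
status       
ok          4
warn        3
sort by drift descending:
        drift
status       
ok          4
warn        3
add column drift_x2 = t['drift'] * 2:
        drift  drift_x2
status                 
ok          4         8
warn        3         6
value at position 0, column 'drift_x2' → 8

8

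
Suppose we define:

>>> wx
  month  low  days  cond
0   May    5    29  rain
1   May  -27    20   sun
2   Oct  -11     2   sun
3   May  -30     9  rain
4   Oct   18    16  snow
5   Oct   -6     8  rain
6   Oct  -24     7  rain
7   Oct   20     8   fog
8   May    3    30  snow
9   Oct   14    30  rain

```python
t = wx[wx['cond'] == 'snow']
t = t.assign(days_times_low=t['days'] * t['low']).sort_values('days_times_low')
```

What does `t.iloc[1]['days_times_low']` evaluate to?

filter rows where cond == 'snow':
  month  low  days  cond
4   Oct   18    16  snow
8   May    3    30  snow
add column days_times_low = t['days'] * t['low']:
  month  low  days  cond  days_times_low
4   Oct   18    16  snow             288
8   May    3    30  snow              90
sort by days_times_low:
  month  low  days  cond  days_times_low
8   May    3    30  snow              90
4   Oct   18    16  snow             288
Taking the value at position 1, column 'days_times_low' gives 288.

288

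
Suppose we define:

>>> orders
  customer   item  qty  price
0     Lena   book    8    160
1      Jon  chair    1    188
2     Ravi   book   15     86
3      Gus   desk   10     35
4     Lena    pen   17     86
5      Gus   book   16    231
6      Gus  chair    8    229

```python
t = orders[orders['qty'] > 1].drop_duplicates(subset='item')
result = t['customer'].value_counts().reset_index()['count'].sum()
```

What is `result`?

4

filter rows where qty > 1:
  customer   item  qty  price
0     Lena   book    8    160
2     Ravi   book   15     86
3      Gus   desk   10     35
4     Lena    pen   17     86
5      Gus   book   16    231
6      Gus  chair    8    229
drop duplicate item (keep=first):
  customer   item  qty  price
0     Lena   book    8    160
3      Gus   desk   10     35
4     Lena    pen   17     86
6      Gus  chair    8    229
value_counts of customer:
customer
Lena    2
Gus     2
Name: count, dtype: int64
reset_index():
  customer  count
0     Lena      2
1      Gus      2
Then the sum of column 'count': 4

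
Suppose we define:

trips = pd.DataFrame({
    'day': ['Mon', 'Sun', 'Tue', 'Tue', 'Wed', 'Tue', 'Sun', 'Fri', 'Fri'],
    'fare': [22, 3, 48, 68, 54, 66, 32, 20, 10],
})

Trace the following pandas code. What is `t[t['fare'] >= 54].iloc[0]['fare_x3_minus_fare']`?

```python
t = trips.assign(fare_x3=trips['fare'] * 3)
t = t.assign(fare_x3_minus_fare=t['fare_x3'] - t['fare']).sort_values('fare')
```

add column fare_x3 = trips['fare'] * 3:
   day  fare  fare_x3
0  Mon    22       66
1  Sun     3        9
2  Tue    48      144
3  Tue    68      204
4  Wed    54      162
5  Tue    66      198
6  Sun    32       96
7  Fri    20       60
8  Fri    10       30
add column fare_x3_minus_fare = t['fare_x3'] - t['fare']:
   day  fare  fare_x3  fare_x3_minus_fare
0  Mon    22       66                  44
1  Sun     3        9                   6
2  Tue    48      144                  96
3  Tue    68      204                 136
4  Wed    54      162                 108
5  Tue    66      198                 132
6  Sun    32       96                  64
7  Fri    20       60                  40
8  Fri    10       30                  20
sort by fare:
   day  fare  fare_x3  fare_x3_minus_fare
1  Sun     3        9                   6
8  Fri    10       30                  20
7  Fri    20       60                  40
0  Mon    22       66                  44
6  Sun    32       96                  64
2  Tue    48      144                  96
4  Wed    54      162                 108
5  Tue    66      198                 132
3  Tue    68      204                 136
filter rows where fare >= 54:
   day  fare  fare_x3  fare_x3_minus_fare
4  Wed    54      162                 108
5  Tue    66      198                 132
3  Tue    68      204                 136
value at position 0, column 'fare_x3_minus_fare' → 108

108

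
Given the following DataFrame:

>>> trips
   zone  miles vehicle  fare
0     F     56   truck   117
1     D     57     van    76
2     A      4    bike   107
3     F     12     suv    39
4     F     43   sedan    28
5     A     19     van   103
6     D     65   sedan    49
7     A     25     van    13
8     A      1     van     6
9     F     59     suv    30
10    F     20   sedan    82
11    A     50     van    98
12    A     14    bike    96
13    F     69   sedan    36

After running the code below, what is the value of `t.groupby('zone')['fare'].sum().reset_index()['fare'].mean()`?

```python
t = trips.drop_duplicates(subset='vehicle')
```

122.333333333

drop duplicate vehicle (keep=first):
  zone  miles vehicle  fare
0    F     56   truck   117
1    D     57     van    76
2    A      4    bike   107
3    F     12     suv    39
4    F     43   sedan    28
group by zone, sum of fare:
zone
A    107
D     76
F    184
Name: fare, dtype: int64
reset_index():
  zone  fare
0    A   107
1    D    76
2    F   184
The mean of column 'fare' is 122.333333333.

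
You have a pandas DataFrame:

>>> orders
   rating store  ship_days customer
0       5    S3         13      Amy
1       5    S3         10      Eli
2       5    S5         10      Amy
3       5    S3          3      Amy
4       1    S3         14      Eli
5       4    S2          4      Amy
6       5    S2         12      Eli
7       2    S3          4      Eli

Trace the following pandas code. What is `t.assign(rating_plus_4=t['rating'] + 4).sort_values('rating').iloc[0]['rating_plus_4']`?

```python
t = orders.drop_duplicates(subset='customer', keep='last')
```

6

drop duplicate customer (keep=last):
   rating store  ship_days customer
5       4    S2          4      Amy
7       2    S3          4      Eli
add column rating_plus_4 = t['rating'] + 4:
   rating store  ship_days customer  rating_plus_4
5       4    S2          4      Amy              8
7       2    S3          4      Eli              6
sort by rating:
   rating store  ship_days customer  rating_plus_4
7       2    S3          4      Eli              6
5       4    S2          4      Amy              8
The value at position 0, column 'rating_plus_4' is 6.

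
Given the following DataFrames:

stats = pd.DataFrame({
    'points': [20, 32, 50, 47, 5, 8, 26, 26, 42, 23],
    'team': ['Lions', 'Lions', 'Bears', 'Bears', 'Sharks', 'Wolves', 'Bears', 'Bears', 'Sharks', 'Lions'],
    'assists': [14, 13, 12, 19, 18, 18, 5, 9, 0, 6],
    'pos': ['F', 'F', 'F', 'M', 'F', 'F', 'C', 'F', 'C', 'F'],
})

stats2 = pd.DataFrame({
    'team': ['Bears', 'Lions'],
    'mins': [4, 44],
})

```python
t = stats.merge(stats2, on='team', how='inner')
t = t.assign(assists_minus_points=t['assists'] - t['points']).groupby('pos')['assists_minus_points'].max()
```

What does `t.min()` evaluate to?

-28

merge on 'team' (how='inner') → 7 rows:
   points   team  assists pos  mins
0      20  Lions       14   F    44
1      32  Lions       13   F    44
2      50  Bears       12   F     4
3      47  Bears       19   M     4
4      26  Bears        5   C     4
5      26  Bears        9   F     4
6      23  Lions        6   F    44
add column assists_minus_points = t['assists'] - t['points']:
   points   team  assists pos  mins  assists_minus_points
0      20  Lions       14   F    44                    -6
1      32  Lions       13   F    44                   -19
2      50  Bears       12   F     4                   -38
3      47  Bears       19   M     4                   -28
4      26  Bears        5   C     4                   -21
5      26  Bears        9   F     4                   -17
6      23  Lions        6   F    44                   -17
group by pos, max of assists_minus_points:
pos
C   -21
F    -6
M   -28
Name: assists_minus_points, dtype: int64
The min of the resulting series is -28.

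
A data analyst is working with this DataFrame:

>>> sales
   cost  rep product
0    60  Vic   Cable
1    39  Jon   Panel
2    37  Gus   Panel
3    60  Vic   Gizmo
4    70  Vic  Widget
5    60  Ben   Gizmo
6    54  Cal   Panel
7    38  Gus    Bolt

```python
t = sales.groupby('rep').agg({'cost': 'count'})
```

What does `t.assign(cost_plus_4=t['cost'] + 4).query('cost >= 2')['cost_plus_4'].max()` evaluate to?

7

group by rep, count of cost:
     cost
rep      
Ben     1
Cal     1
Gus     2
Jon     1
Vic     3
add column cost_plus_4 = t['cost'] + 4:
     cost  cost_plus_4
rep                   
Ben     1            5
Cal     1            5
Gus     2            6
Jon     1            5
Vic     3            7
filter rows where cost >= 2:
     cost  cost_plus_4
rep                   
Gus     2            6
Vic     3            7
The max of column 'cost_plus_4' is 7.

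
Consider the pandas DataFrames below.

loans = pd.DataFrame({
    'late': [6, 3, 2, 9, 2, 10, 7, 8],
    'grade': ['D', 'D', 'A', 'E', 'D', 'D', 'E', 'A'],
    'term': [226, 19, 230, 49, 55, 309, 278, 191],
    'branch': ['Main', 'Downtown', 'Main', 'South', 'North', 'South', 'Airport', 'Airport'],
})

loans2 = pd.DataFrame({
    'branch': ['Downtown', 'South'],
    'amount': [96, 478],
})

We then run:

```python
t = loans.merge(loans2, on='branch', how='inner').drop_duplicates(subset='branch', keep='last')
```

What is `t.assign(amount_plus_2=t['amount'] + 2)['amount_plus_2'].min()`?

merge on 'branch' (how='inner') → 3 rows:
   late grade  term    branch  amount
0     3     D    19  Downtown      96
1     9     E    49     South     478
2    10     D   309     South     478
drop duplicate branch (keep=last):
   late grade  term    branch  amount
0     3     D    19  Downtown      96
2    10     D   309     South     478
add column amount_plus_2 = t['amount'] + 2:
   late grade  term    branch  amount  amount_plus_2
0     3     D    19  Downtown      96             98
2    10     D   309     South     478            480
Reading off the min of column 'amount_plus_2', we get 98.

98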